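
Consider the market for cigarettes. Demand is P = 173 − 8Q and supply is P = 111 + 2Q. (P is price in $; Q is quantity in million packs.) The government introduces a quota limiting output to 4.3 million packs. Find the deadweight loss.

Competitive equilibrium: 173 − 8Q = 111 + 2Q → Q* = 6.2, P* = 123.4.
At Q = 4.3: demand price = 173 − 8·4.3 = 138.6; supply price = 111 + 2·4.3 = 119.6.
ΔQ = 6.2 − 4.3 = 1.9; wedge = 138.6 − 119.6 = 19.
Welfare loss = ½ × 1.9 × 19 = $18.05 million.

$18.05 million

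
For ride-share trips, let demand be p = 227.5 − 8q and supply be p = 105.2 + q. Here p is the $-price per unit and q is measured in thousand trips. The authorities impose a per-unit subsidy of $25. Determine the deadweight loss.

$34.72 thousand

Competitive equilibrium: 227.5 − 8q = 105.2 + q → q* = 13.5889, p* = 118.7889.
The subsidy lowers effective supply by 25: p = 80.2 + q.
New quantity: 227.5 − 8q = 80.2 + q → q' = 16.3667.
Overproduction Δq = 16.3667 − 13.5889 = 2.7778; wedge = subsidy = 25.
Deadweight loss = ½ × 2.7778 × 25 = $34.72 thousand.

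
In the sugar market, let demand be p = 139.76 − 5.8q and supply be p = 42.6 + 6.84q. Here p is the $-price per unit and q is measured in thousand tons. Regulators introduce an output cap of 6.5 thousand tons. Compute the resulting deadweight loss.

$8.90 thousand

Competitive equilibrium: 139.76 − 5.8q = 42.6 + 6.84q → q* = 7.6867, p* = 95.1771.
At q = 6.5: demand price = 139.76 − 5.8·6.5 = 102.06; supply price = 42.6 + 6.84·6.5 = 87.06.
Δq = 7.6867 − 6.5 = 1.1867; wedge = 102.06 − 87.06 = 15.
The triangle = ½ × 1.1867 × 15 = $8.90 thousand.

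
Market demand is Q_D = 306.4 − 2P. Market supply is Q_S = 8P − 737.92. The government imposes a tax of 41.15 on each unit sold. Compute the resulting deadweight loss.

In inverse form: demand P = 153.2 − 0.5Q, supply P = 92.24 + 0.125Q.
Competitive equilibrium: 153.2 − 0.5Q = 92.24 + 0.125Q → Q* = 97.536, P* = 104.432.
With the tax, the buyer price exceeds the seller price by 41.15: (153.2 − 0.5Q) − (92.24 + 0.125Q) = 41.15 → Q' = 31.696.
ΔQ = 97.536 − 31.696 = 65.84; the wedge equals the tax, 41.15.
Welfare loss = ½ × 65.84 × 41.15 = 1354.658.

1354.658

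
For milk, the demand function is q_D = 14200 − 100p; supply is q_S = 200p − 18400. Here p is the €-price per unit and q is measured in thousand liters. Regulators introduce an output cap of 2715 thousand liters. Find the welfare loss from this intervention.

€2867.52 thousand

In inverse form: demand p = 142 − 0.01q, supply p = 92 + 0.005q.
Competitive equilibrium: 142 − 0.01q = 92 + 0.005q → q* = 3333.3333, p* = 108.6667.
At q = 2715: demand price = 142 − 0.01·2715 = 114.85; supply price = 92 + 0.005·2715 = 105.575.
Δq = 3333.3333 − 2715 = 618.3333; wedge = 114.85 − 105.575 = 9.275.
DWL = ½ × 618.3333 × 9.275 = €2867.52 thousand.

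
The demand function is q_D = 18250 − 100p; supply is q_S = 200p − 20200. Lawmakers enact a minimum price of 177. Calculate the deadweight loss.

In inverse form: demand p = 182.5 − 0.01q, supply p = 101 + 0.005q.
Competitive equilibrium: 182.5 − 0.01q = 101 + 0.005q → q* = 5433.3333, p* = 128.1667.
At the floor p = 177, quantity demanded = (182.5 − 177)/0.01 = 550.
Sellers' marginal cost at q' = 550: 101 + 0.005·550 = 103.75.
Δq = 5433.3333 − 550 = 4883.3333; wedge = 177 − 103.75 = 73.25.
Welfare loss = ½ × 4883.3333 × 73.25 = 178852.08.

178852.08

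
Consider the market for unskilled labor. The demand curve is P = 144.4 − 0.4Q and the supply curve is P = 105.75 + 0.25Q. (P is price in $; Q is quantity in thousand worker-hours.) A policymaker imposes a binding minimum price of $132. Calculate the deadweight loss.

$263.27 thousand

Competitive equilibrium: 144.4 − 0.4Q = 105.75 + 0.25Q → Q* = 59.4615, P* = 120.6154.
At the floor P = 132, quantity demanded = (144.4 − 132)/0.4 = 31.
Sellers' marginal cost at Q' = 31: 105.75 + 0.25·31 = 113.5.
ΔQ = 59.4615 − 31 = 28.4615; wedge = 132 − 113.5 = 18.5.
Deadweight loss = ½ × 28.4615 × 18.5 = $263.27 thousand.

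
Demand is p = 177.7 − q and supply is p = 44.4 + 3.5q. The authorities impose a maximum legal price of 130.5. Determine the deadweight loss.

56.75

Competitive equilibrium: 177.7 − q = 44.4 + 3.5q → q* = 29.6222, p* = 148.0778.
At the ceiling p = 130.5, quantity supplied = (130.5 − 44.4)/3.5 = 24.6.
Willingness to pay at q' = 24.6: 177.7 − 1·24.6 = 153.1.
Δq = 29.6222 − 24.6 = 5.0222; wedge = 153.1 − 130.5 = 22.6.
Welfare loss = ½ × 5.0222 × 22.6 = 56.75.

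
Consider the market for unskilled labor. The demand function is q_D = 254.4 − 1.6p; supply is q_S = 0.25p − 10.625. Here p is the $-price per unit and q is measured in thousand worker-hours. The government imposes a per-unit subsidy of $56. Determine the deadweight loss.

$339.03 thousand

In inverse form: demand p = 159 − 0.625q, supply p = 42.5 + 4q.
Competitive equilibrium: 159 − 0.625q = 42.5 + 4q → q* = 25.1892, p* = 143.2568.
The subsidy lowers effective supply by 56: p = 4q − 13.5.
New quantity: 159 − 0.625q = 4q − 13.5 → q' = 37.2973.
Overproduction Δq = 37.2973 − 25.1892 = 12.1081; wedge = subsidy = 56.
DWL = ½ × 12.1081 × 56 = $339.03 thousand.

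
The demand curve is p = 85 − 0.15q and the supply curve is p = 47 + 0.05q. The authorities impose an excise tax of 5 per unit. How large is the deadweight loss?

Competitive equilibrium: 85 − 0.15q = 47 + 0.05q → q* = 190, p* = 56.5.
With the tax, the buyer price exceeds the seller price by 5: (85 − 0.15q) − (47 + 0.05q) = 5 → q' = 165.
Δq = 190 − 165 = 25; the wedge equals the tax, 5.
Welfare loss = ½ × 25 × 5 = 62.50.

62.50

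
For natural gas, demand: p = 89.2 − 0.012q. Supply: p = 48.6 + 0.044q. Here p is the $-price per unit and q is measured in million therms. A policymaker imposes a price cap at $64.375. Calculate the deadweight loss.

Competitive equilibrium: 89.2 − 0.012q = 48.6 + 0.044q → q* = 725, p* = 80.5.
At the ceiling p = 64.375, quantity supplied = (64.375 − 48.6)/0.044 = 358.52273.
Willingness to pay at q' = 358.52273: 89.2 − 0.012·358.52273 = 84.89773.
Δq = 725 − 358.52273 = 366.47727; wedge = 84.89773 − 64.375 = 20.52273.
Deadweight loss = ½ × 366.47727 × 20.52273 = $3760.56 million.

$3760.56 million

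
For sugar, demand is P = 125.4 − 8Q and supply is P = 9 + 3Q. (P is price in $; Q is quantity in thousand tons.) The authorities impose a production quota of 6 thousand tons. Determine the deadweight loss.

Competitive equilibrium: 125.4 − 8Q = 9 + 3Q → Q* = 10.5818, P* = 40.7455.
At Q = 6: demand price = 125.4 − 8·6 = 77.4; supply price = 9 + 3·6 = 27.
ΔQ = 10.5818 − 6 = 4.5818; wedge = 77.4 − 27 = 50.4.
The triangle = ½ × 4.5818 × 50.4 = $115.46 thousand.

$115.46 thousand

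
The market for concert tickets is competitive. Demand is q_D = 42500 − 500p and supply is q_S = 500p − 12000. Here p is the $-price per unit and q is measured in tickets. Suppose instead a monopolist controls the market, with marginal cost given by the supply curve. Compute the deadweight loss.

$51680.56

In inverse form: demand p = 85 − 0.002q, supply p = 24 + 0.002q.
Competitive equilibrium: 85 − 0.002q = 24 + 0.002q → q* = 15250, p* = 54.5.
Marginal revenue: MR = 85 − 0.004q. Set MR = MC: 85 − 0.004q = 24 + 0.002q → q_m = 10166.666667.
Price p_m = 85 − 0.002·10166.666667 = 64.666667; MC(q_m) = 24 + 0.002·10166.666667 = 44.333333.
Competitive q* = 15250, so Δq = 5083.333333; wedge = 64.666667 − 44.333333 = 20.333334.
Deadweight loss = ½ × 5083.333333 × 20.333334 = $51680.56.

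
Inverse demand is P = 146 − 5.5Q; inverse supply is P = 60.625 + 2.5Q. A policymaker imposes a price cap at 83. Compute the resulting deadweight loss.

Competitive equilibrium: 146 − 5.5Q = 60.625 + 2.5Q → Q* = 10.6719, P* = 87.3047.
At the ceiling P = 83, quantity supplied = (83 − 60.625)/2.5 = 8.95.
Willingness to pay at Q' = 8.95: 146 − 5.5·8.95 = 96.775.
ΔQ = 10.6719 − 8.95 = 1.7219; wedge = 96.775 − 83 = 13.775.
Deadweight loss = ½ × 1.7219 × 13.775 = 11.86.

11.86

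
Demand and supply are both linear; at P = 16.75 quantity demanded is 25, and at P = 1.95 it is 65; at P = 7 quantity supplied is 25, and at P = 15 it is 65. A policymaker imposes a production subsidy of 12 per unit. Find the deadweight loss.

126.32

Demand slope = (1.95 − 16.75)/(65 − 25) = −0.37, so P = 26 − 0.37Q.
Supply slope = (15 − 7)/(65 − 25) = 0.2, so P = 2 + 0.2Q.
Competitive equilibrium: 26 − 0.37Q = 2 + 0.2Q → Q* = 42.1053, P* = 10.4211.
The subsidy lowers effective supply by 12: P = 0.2Q − 10.
New quantity: 26 − 0.37Q = 0.2Q − 10 → Q' = 63.1579.
Overproduction ΔQ = 63.1579 − 42.1053 = 21.0526; wedge = subsidy = 12.
Welfare loss = ½ × 21.0526 × 12 = 126.32.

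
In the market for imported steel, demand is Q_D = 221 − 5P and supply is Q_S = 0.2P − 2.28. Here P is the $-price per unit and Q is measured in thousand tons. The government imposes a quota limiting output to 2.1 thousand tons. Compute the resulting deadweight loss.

$46.03 thousand

In inverse form: demand P = 44.2 − 0.2Q, supply P = 11.4 + 5Q.
Competitive equilibrium: 44.2 − 0.2Q = 11.4 + 5Q → Q* = 6.3077, P* = 42.9385.
At Q = 2.1: demand price = 44.2 − 0.2·2.1 = 43.78; supply price = 11.4 + 5·2.1 = 21.9.
ΔQ = 6.3077 − 2.1 = 4.2077; wedge = 43.78 − 21.9 = 21.88.
The triangle = ½ × 4.2077 × 21.88 = $46.03 thousand.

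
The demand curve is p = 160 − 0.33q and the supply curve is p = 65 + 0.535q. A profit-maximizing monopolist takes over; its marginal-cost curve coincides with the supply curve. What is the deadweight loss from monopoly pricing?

397.83

Competitive equilibrium: 160 − 0.33q = 65 + 0.535q → q* = 109.8266, p* = 123.7572.
Marginal revenue: MR = 160 − 0.66q. Set MR = MC: 160 − 0.66q = 65 + 0.535q → q_m = 79.4979.
Price p_m = 160 − 0.33·79.4979 = 133.7657; MC(q_m) = 65 + 0.535·79.4979 = 107.5314.
Competitive q* = 109.8266, so Δq = 30.3287; wedge = 133.7657 − 107.5314 = 26.2343.
Welfare loss = ½ × 30.3287 × 26.2343 = 397.83.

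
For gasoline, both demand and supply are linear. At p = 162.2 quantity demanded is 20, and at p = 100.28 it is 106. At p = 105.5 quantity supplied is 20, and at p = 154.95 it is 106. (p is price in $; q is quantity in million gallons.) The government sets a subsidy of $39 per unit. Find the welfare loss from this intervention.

Demand slope = (100.28 − 162.2)/(106 − 20) = −0.72, so p = 176.6 − 0.72q.
Supply slope = (154.95 − 105.5)/(106 − 20) = 0.575, so p = 94 + 0.575q.
Competitive equilibrium: 176.6 − 0.72q = 94 + 0.575q → q* = 63.7838, p* = 130.6757.
The subsidy lowers effective supply by 39: p = 55 + 0.575q.
New quantity: 176.6 − 0.72q = 55 + 0.575q → q' = 93.8996.
Overproduction Δq = 93.8996 − 63.7838 = 30.1158; wedge = subsidy = 39.
Deadweight loss = ½ × 30.1158 × 39 = $587.26 million.

$587.26 million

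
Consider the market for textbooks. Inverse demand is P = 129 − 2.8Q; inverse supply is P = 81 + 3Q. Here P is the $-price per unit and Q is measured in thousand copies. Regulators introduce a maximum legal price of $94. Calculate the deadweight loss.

Competitive equilibrium: 129 − 2.8Q = 81 + 3Q → Q* = 8.2759, P* = 105.8276.
At the ceiling P = 94, quantity supplied = (94 − 81)/3 = 4.3333.
Willingness to pay at Q' = 4.3333: 129 − 2.8·4.3333 = 116.8668.
ΔQ = 8.2759 − 4.3333 = 3.9426; wedge = 116.8668 − 94 = 22.8668.
DWL = ½ × 3.9426 × 22.8668 = $45.08 thousand.

$45.08 thousand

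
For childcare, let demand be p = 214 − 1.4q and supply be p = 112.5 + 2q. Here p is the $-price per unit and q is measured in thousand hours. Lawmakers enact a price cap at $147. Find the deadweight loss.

$270.02 thousand

Competitive equilibrium: 214 − 1.4q = 112.5 + 2q → q* = 29.8529, p* = 172.2059.
At the ceiling p = 147, quantity supplied = (147 − 112.5)/2 = 17.25.
Willingness to pay at q' = 17.25: 214 − 1.4·17.25 = 189.85.
Δq = 29.8529 − 17.25 = 12.6029; wedge = 189.85 − 147 = 42.85.
The triangle = ½ × 12.6029 × 42.85 = $270.02 thousand.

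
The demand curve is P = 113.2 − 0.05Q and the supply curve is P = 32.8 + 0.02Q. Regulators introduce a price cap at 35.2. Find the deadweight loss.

Competitive equilibrium: 113.2 − 0.05Q = 32.8 + 0.02Q → Q* = 1148.5714, P* = 55.7714.
At the ceiling P = 35.2, quantity supplied = (35.2 − 32.8)/0.02 = 120.
Willingness to pay at Q' = 120: 113.2 − 0.05·120 = 107.2.
ΔQ = 1148.5714 − 120 = 1028.5714; wedge = 107.2 − 35.2 = 72.
The triangle = ½ × 1028.5714 × 72 = 37028.57.

37028.57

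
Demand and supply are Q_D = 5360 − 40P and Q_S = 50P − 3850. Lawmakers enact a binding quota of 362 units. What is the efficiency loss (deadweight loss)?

In inverse form: demand P = 134 − 0.025Q, supply P = 77 + 0.02Q.
Competitive equilibrium: 134 − 0.025Q = 77 + 0.02Q → Q* = 1266.6667, P* = 102.3333.
At Q = 362: demand price = 134 − 0.025·362 = 124.95; supply price = 77 + 0.02·362 = 84.24.
ΔQ = 1266.6667 − 362 = 904.6667; wedge = 124.95 − 84.24 = 40.71.
The triangle = ½ × 904.6667 × 40.71 = 18414.49.

18414.49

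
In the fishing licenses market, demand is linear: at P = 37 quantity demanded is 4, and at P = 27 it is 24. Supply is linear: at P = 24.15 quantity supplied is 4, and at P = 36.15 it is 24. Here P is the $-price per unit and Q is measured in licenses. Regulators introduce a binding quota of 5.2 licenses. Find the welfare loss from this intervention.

$60.43

Demand slope = (27 − 37)/(24 − 4) = −0.5, so P = 39 − 0.5Q.
Supply slope = (36.15 − 24.15)/(24 − 4) = 0.6, so P = 21.75 + 0.6Q.
Competitive equilibrium: 39 − 0.5Q = 21.75 + 0.6Q → Q* = 15.6818, P* = 31.1591.
At Q = 5.2: demand price = 39 − 0.5·5.2 = 36.4; supply price = 21.75 + 0.6·5.2 = 24.87.
ΔQ = 15.6818 − 5.2 = 10.4818; wedge = 36.4 − 24.87 = 11.53.
The triangle = ½ × 10.4818 × 11.53 = $60.43.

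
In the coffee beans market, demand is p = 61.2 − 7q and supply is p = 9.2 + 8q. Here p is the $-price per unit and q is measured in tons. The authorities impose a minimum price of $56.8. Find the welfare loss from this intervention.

Competitive equilibrium: 61.2 − 7q = 9.2 + 8q → q* = 3.4667, p* = 36.9333.
At the floor p = 56.8, quantity demanded = (61.2 − 56.8)/7 = 0.6286.
Sellers' marginal cost at q' = 0.6286: 9.2 + 8·0.6286 = 14.2288.
Δq = 3.4667 − 0.6286 = 2.8381; wedge = 56.8 − 14.2288 = 42.5712.
Deadweight loss = ½ × 2.8381 × 42.5712 = $60.41.

$60.41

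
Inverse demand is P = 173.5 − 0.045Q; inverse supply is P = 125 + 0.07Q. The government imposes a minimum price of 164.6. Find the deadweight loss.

Competitive equilibrium: 173.5 − 0.045Q = 125 + 0.07Q → Q* = 421.73913, P* = 154.52174.
At the floor P = 164.6, quantity demanded = (173.5 − 164.6)/0.045 = 197.77778.
Sellers' marginal cost at Q' = 197.77778: 125 + 0.07·197.77778 = 138.84444.
ΔQ = 421.73913 − 197.77778 = 223.96135; wedge = 164.6 − 138.84444 = 25.75556.
Welfare loss = ½ × 223.96135 × 25.75556 = 2884.12.

2884.12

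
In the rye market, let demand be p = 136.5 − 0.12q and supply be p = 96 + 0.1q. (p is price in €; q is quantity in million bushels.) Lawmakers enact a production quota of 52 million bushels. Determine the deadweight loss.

€1919.28 million

Competitive equilibrium: 136.5 − 0.12q = 96 + 0.1q → q* = 184.0909, p* = 114.4091.
At q = 52: demand price = 136.5 − 0.12·52 = 130.26; supply price = 96 + 0.1·52 = 101.2.
Δq = 184.0909 − 52 = 132.0909; wedge = 130.26 − 101.2 = 29.06.
The triangle = ½ × 132.0909 × 29.06 = €1919.28 million.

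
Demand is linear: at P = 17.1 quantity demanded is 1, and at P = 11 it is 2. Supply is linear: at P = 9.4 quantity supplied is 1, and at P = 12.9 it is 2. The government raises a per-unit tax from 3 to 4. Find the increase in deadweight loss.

Demand slope = (11 − 17.1)/(2 − 1) = −6.1, so P = 23.2 − 6.1Q.
Supply slope = (12.9 − 9.4)/(2 − 1) = 3.5, so P = 5.9 + 3.5Q.
Competitive equilibrium: 23.2 − 6.1Q = 5.9 + 3.5Q → Q* = 1.8021, P* = 12.2073.
For a per-unit tax t: ΔQ = t/9.6, so DWL = ½·t·(t/9.6) = t²/19.2.
At t = 3: DWL = 0.469. At t = 4: DWL = 0.833.
Increase = 0.833 − 0.469 = 0.36.

0.36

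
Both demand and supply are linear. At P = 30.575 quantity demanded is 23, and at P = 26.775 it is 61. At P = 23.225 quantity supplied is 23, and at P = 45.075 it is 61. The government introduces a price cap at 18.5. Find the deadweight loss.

123.20

Demand slope = (26.775 − 30.575)/(61 − 23) = −0.1, so P = 32.875 − 0.1Q.
Supply slope = (45.075 − 23.225)/(61 − 23) = 0.575, so P = 10 + 0.575Q.
Competitive equilibrium: 32.875 − 0.1Q = 10 + 0.575Q → Q* = 33.8889, P* = 29.4861.
At the ceiling P = 18.5, quantity supplied = (18.5 − 10)/0.575 = 14.7826.
Willingness to pay at Q' = 14.7826: 32.875 − 0.1·14.7826 = 31.3967.
ΔQ = 33.8889 − 14.7826 = 19.1063; wedge = 31.3967 − 18.5 = 12.8967.
Deadweight loss = ½ × 19.1063 × 12.8967 = 123.20.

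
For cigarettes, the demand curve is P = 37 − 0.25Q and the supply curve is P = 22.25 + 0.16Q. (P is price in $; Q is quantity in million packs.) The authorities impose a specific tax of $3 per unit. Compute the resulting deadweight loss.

Competitive equilibrium: 37 − 0.25Q = 22.25 + 0.16Q → Q* = 35.9756, P* = 28.0061.
With the tax, the buyer price exceeds the seller price by 3: (37 − 0.25Q) − (22.25 + 0.16Q) = 3 → Q' = 28.6585.
ΔQ = 35.9756 − 28.6585 = 7.3171; the wedge equals the tax, 3.
The triangle = ½ × 7.3171 × 3 = $10.98 million.

$10.98 million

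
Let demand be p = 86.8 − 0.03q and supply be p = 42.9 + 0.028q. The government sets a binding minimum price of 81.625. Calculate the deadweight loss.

9904.06

Competitive equilibrium: 86.8 − 0.03q = 42.9 + 0.028q → q* = 756.8966, p* = 64.0931.
At the floor p = 81.625, quantity demanded = (86.8 − 81.625)/0.03 = 172.5.
Sellers' marginal cost at q' = 172.5: 42.9 + 0.028·172.5 = 47.73.
Δq = 756.8966 − 172.5 = 584.3966; wedge = 81.625 − 47.73 = 33.895.
DWL = ½ × 584.3966 × 33.895 = 9904.06.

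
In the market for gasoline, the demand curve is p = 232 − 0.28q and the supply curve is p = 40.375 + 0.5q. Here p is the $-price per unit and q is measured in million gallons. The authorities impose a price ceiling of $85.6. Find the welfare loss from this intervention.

Competitive equilibrium: 232 − 0.28q = 40.375 + 0.5q → q* = 245.6731, p* = 163.2115.
At the ceiling p = 85.6, quantity supplied = (85.6 − 40.375)/0.5 = 90.45.
Willingness to pay at q' = 90.45: 232 − 0.28·90.45 = 206.674.
Δq = 245.6731 − 90.45 = 155.2231; wedge = 206.674 − 85.6 = 121.074.
DWL = ½ × 155.2231 × 121.074 = $9396.74 million.

$9396.74 million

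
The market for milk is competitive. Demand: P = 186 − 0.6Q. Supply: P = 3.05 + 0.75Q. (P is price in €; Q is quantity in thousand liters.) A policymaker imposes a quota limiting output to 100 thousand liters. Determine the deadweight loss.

Competitive equilibrium: 186 − 0.6Q = 3.05 + 0.75Q → Q* = 135.5185, P* = 104.6889.
At Q = 100: demand price = 186 − 0.6·100 = 126; supply price = 3.05 + 0.75·100 = 78.05.
ΔQ = 135.5185 − 100 = 35.5185; wedge = 126 − 78.05 = 47.95.
Deadweight loss = ½ × 35.5185 × 47.95 = €851.56 thousand.

€851.56 thousand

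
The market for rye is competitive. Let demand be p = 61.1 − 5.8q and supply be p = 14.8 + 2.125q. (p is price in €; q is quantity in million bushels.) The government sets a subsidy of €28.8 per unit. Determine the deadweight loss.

Competitive equilibrium: 61.1 − 5.8q = 14.8 + 2.125q → q* = 5.8423, p* = 27.2148.
The subsidy lowers effective supply by 28.8: p = 2.125q − 14.
New quantity: 61.1 − 5.8q = 2.125q − 14 → q' = 9.4763.
Overproduction Δq = 9.4763 − 5.8423 = 3.634; wedge = subsidy = 28.8.
Deadweight loss = ½ × 3.634 × 28.8 = €52.33 million.

€52.33 million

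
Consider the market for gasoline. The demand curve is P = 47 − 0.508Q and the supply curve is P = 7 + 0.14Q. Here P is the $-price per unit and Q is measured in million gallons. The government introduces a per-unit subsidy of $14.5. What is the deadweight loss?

$162.23 million

Competitive equilibrium: 47 − 0.508Q = 7 + 0.14Q → Q* = 61.7284, P* = 15.642.
The subsidy lowers effective supply by 14.5: P = 0.14Q − 7.5.
New quantity: 47 − 0.508Q = 0.14Q − 7.5 → Q' = 84.1049.
Overproduction ΔQ = 84.1049 − 61.7284 = 22.3765; wedge = subsidy = 14.5.
Deadweight loss = ½ × 22.3765 × 14.5 = $162.23 million.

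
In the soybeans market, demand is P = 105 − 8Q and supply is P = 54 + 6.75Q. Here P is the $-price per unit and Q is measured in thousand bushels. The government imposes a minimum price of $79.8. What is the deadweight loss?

Competitive equilibrium: 105 − 8Q = 54 + 6.75Q → Q* = 3.4576, P* = 77.339.
At the floor P = 79.8, quantity demanded = (105 − 79.8)/8 = 3.15.
Sellers' marginal cost at Q' = 3.15: 54 + 6.75·3.15 = 75.2625.
ΔQ = 3.4576 − 3.15 = 0.3076; wedge = 79.8 − 75.2625 = 4.5375.
Deadweight loss = ½ × 0.3076 × 4.5375 = $0.70 thousand.

$0.70 thousand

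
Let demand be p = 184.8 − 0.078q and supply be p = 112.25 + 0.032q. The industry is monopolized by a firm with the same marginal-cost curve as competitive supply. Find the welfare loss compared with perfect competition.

Competitive equilibrium: 184.8 − 0.078q = 112.25 + 0.032q → q* = 659.54545, p* = 133.35545.
Marginal revenue: MR = 184.8 − 0.156q. Set MR = MC: 184.8 − 0.156q = 112.25 + 0.032q → q_m = 385.90426.
Price p_m = 184.8 − 0.078·385.90426 = 154.69947; MC(q_m) = 112.25 + 0.032·385.90426 = 124.59894.
Competitive q* = 659.54545, so Δq = 273.64119; wedge = 154.69947 − 124.59894 = 30.10053.
Welfare loss = ½ × 273.64119 × 30.10053 = 4118.37.

4118.37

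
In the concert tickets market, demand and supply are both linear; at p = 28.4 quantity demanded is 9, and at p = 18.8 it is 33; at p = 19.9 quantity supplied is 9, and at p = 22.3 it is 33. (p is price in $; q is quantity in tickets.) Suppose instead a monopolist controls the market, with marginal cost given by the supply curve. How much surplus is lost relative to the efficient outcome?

$33.38

Demand slope = (18.8 − 28.4)/(33 − 9) = −0.4, so p = 32 − 0.4q.
Supply slope = (22.3 − 19.9)/(33 − 9) = 0.1, so p = 19 + 0.1q.
Competitive equilibrium: 32 − 0.4q = 19 + 0.1q → q* = 26, p* = 21.6.
Marginal revenue: MR = 32 − 0.8q. Set MR = MC: 32 − 0.8q = 19 + 0.1q → q_m = 14.4444.
Price p_m = 32 − 0.4·14.4444 = 26.2222; MC(q_m) = 19 + 0.1·14.4444 = 20.4444.
Competitive q* = 26, so Δq = 11.5556; wedge = 26.2222 − 20.4444 = 5.7778.
The triangle = ½ × 11.5556 × 5.7778 = $33.38.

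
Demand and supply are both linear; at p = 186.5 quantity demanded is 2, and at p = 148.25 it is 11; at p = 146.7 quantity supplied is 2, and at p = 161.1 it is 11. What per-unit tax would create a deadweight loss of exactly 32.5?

19.5

Demand slope = (148.25 − 186.5)/(11 − 2) = −4.25, so p = 195 − 4.25q.
Supply slope = (161.1 − 146.7)/(11 − 2) = 1.6, so p = 143.5 + 1.6q.
Competitive equilibrium: 195 − 4.25q = 143.5 + 1.6q → q* = 8.8034, p* = 157.5855.
A tax t gives Δq = t/5.85 and wedge t, so DWL = t²/11.7.
t²/11.7 = 32.5 → t² = 380.25 → t = 19.5.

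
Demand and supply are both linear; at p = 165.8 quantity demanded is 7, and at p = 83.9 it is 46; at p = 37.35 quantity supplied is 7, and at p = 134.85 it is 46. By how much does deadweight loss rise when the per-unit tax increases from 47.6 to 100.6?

853.76

Demand slope = (83.9 − 165.8)/(46 − 7) = −2.1, so p = 180.5 − 2.1q.
Supply slope = (134.85 − 37.35)/(46 − 7) = 2.5, so p = 19.85 + 2.5q.
Competitive equilibrium: 180.5 − 2.1q = 19.85 + 2.5q → q* = 34.9239, p* = 107.1598.
For a per-unit tax t: Δq = t/4.6, so DWL = ½·t·(t/4.6) = t²/9.2.
At t = 47.6: DWL = 246.278. At t = 100.6: DWL = 1100.039.
Increase = 1100.039 − 246.278 = 853.76.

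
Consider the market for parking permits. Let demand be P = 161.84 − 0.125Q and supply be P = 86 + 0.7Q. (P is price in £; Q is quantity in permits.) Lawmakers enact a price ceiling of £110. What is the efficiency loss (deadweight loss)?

Competitive equilibrium: 161.84 − 0.125Q = 86 + 0.7Q → Q* = 91.9273, P* = 150.3491.
At the ceiling P = 110, quantity supplied = (110 − 86)/0.7 = 34.2857.
Willingness to pay at Q' = 34.2857: 161.84 − 0.125·34.2857 = 157.5543.
ΔQ = 91.9273 − 34.2857 = 57.6416; wedge = 157.5543 − 110 = 47.5543.
DWL = ½ × 57.6416 × 47.5543 = £1370.55.

£1370.55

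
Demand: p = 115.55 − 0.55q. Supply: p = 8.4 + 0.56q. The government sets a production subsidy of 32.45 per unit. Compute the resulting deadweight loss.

474.33

Competitive equilibrium: 115.55 − 0.55q = 8.4 + 0.56q → q* = 96.5315, p* = 62.4577.
The subsidy lowers effective supply by 32.45: p = 0.56q − 24.05.
New quantity: 115.55 − 0.55q = 0.56q − 24.05 → q' = 125.7658.
Overproduction Δq = 125.7658 − 96.5315 = 29.2343; wedge = subsidy = 32.45.
Welfare loss = ½ × 29.2343 × 32.45 = 474.33.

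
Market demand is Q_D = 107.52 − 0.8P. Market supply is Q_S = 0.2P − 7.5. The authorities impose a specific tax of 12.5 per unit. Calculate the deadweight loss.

12.50

In inverse form: demand P = 134.4 − 1.25Q, supply P = 37.5 + 5Q.
Competitive equilibrium: 134.4 − 1.25Q = 37.5 + 5Q → Q* = 15.504, P* = 115.02.
With the tax, the buyer price exceeds the seller price by 12.5: (134.4 − 1.25Q) − (37.5 + 5Q) = 12.5 → Q' = 13.504.
ΔQ = 15.504 − 13.504 = 2; the wedge equals the tax, 12.5.
DWL = ½ × 2 × 12.5 = 12.50.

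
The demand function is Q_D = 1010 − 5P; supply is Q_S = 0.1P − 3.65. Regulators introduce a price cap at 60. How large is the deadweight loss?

981.90

In inverse form: demand P = 202 − 0.2Q, supply P = 36.5 + 10Q.
Competitive equilibrium: 202 − 0.2Q = 36.5 + 10Q → Q* = 16.2255, P* = 198.7549.
At the ceiling P = 60, quantity supplied = (60 − 36.5)/10 = 2.35.
Willingness to pay at Q' = 2.35: 202 − 0.2·2.35 = 201.53.
ΔQ = 16.2255 − 2.35 = 13.8755; wedge = 201.53 − 60 = 141.53.
The triangle = ½ × 13.8755 × 141.53 = 981.90.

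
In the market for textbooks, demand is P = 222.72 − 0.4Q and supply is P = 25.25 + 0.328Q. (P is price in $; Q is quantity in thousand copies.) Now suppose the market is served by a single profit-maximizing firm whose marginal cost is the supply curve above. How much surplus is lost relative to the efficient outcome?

$3367.77 thousand

Competitive equilibrium: 222.72 − 0.4Q = 25.25 + 0.328Q → Q* = 271.25, P* = 114.22.
Marginal revenue: MR = 222.72 − 0.8Q. Set MR = MC: 222.72 − 0.8Q = 25.25 + 0.328Q → Q_m = 175.0621.
Price P_m = 222.72 − 0.4·175.0621 = 152.6952; MC(Q_m) = 25.25 + 0.328·175.0621 = 82.6704.
Competitive Q* = 271.25, so ΔQ = 96.1879; wedge = 152.6952 − 82.6704 = 70.0248.
DWL = ½ × 96.1879 × 70.0248 = $3367.77 thousand.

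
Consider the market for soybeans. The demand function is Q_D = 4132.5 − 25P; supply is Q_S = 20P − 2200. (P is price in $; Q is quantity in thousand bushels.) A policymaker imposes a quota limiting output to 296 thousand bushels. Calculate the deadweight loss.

In inverse form: demand P = 165.3 − 0.04Q, supply P = 110 + 0.05Q.
Competitive equilibrium: 165.3 − 0.04Q = 110 + 0.05Q → Q* = 614.4444, P* = 140.7222.
At Q = 296: demand price = 165.3 − 0.04·296 = 153.46; supply price = 110 + 0.05·296 = 124.8.
ΔQ = 614.4444 − 296 = 318.4444; wedge = 153.46 − 124.8 = 28.66.
Deadweight loss = ½ × 318.4444 × 28.66 = $4563.31 thousand.

$4563.31 thousand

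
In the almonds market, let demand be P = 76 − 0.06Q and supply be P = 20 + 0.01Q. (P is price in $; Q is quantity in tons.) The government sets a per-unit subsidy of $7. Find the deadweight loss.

$350

Competitive equilibrium: 76 − 0.06Q = 20 + 0.01Q → Q* = 800, P* = 28.
The subsidy lowers effective supply by 7: P = 13 + 0.01Q.
New quantity: 76 − 0.06Q = 13 + 0.01Q → Q' = 900.
Overproduction ΔQ = 900 − 800 = 100; wedge = subsidy = 7.
Welfare loss = ½ × 100 × 7 = $350.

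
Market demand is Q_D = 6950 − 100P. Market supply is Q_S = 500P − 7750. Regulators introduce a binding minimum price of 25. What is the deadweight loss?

In inverse form: demand P = 69.5 − 0.01Q, supply P = 15.5 + 0.002Q.
Competitive equilibrium: 69.5 − 0.01Q = 15.5 + 0.002Q → Q* = 4500, P* = 24.5.
At the floor P = 25, quantity demanded = (69.5 − 25)/0.01 = 4450.
Sellers' marginal cost at Q' = 4450: 15.5 + 0.002·4450 = 24.4.
ΔQ = 4500 − 4450 = 50; wedge = 25 − 24.4 = 0.6.
DWL = ½ × 50 × 0.6 = 15.

15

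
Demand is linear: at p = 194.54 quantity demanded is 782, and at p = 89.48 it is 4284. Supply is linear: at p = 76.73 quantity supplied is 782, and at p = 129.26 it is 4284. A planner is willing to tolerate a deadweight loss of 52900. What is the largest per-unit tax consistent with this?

Demand slope = (89.48 − 194.54)/(4284 − 782) = −0.03, so p = 218 − 0.03q.
Supply slope = (129.26 − 76.73)/(4284 − 782) = 0.015, so p = 65 + 0.015q.
Competitive equilibrium: 218 − 0.03q = 65 + 0.015q → q* = 3400, p* = 116.
A tax t gives Δq = t/0.045 and wedge t, so DWL = t²/0.09.
t²/0.09 = 52900 → t² = 4761 → t = 69.

69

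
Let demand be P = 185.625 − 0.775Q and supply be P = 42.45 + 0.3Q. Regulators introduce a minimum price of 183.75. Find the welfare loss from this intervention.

9191.21

Competitive equilibrium: 185.625 − 0.775Q = 42.45 + 0.3Q → Q* = 133.186, P* = 82.4058.
At the floor P = 183.75, quantity demanded = (185.625 − 183.75)/0.775 = 2.4194.
Sellers' marginal cost at Q' = 2.4194: 42.45 + 0.3·2.4194 = 43.1758.
ΔQ = 133.186 − 2.4194 = 130.7666; wedge = 183.75 − 43.1758 = 140.5742.
Welfare loss = ½ × 130.7666 × 140.5742 = 9191.21.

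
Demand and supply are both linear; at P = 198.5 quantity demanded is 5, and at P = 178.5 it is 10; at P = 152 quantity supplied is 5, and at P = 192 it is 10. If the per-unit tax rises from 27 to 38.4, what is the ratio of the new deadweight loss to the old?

2.023

Demand slope = (178.5 − 198.5)/(10 − 5) = −4, so P = 218.5 − 4Q.
Supply slope = (192 − 152)/(10 − 5) = 8, so P = 112 + 8Q.
Competitive equilibrium: 218.5 − 4Q = 112 + 8Q → Q* = 8.875, P* = 183.
For a per-unit tax t: ΔQ = t/12, so DWL = ½·t·(t/12) = t²/24.
At t = 27: DWL = 30.375. At t = 38.4: DWL = 61.44.
Ratio = (38.4/27)² = 2.023.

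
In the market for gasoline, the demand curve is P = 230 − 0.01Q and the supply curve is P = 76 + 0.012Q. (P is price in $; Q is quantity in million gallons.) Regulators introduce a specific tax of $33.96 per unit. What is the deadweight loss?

$26210.95 million

Competitive equilibrium: 230 − 0.01Q = 76 + 0.012Q → Q* = 7000, P* = 160.
With the tax, the buyer price exceeds the seller price by 33.96: (230 − 0.01Q) − (76 + 0.012Q) = 33.96 → Q' = 5456.3636.
ΔQ = 7000 − 5456.3636 = 1543.6364; the wedge equals the tax, 33.96.
Welfare loss = ½ × 1543.6364 × 33.96 = $26210.95 million.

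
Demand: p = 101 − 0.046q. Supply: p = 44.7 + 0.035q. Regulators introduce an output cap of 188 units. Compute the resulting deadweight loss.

10413.02

Competitive equilibrium: 101 − 0.046q = 44.7 + 0.035q → q* = 695.0617, p* = 69.0272.
At q = 188: demand price = 101 − 0.046·188 = 92.352; supply price = 44.7 + 0.035·188 = 51.28.
Δq = 695.0617 − 188 = 507.0617; wedge = 92.352 − 51.28 = 41.072.
DWL = ½ × 507.0617 × 41.072 = 10413.02.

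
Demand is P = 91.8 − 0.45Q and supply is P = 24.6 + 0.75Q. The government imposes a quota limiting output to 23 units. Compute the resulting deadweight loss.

653.40

Competitive equilibrium: 91.8 − 0.45Q = 24.6 + 0.75Q → Q* = 56, P* = 66.6.
At Q = 23: demand price = 91.8 − 0.45·23 = 81.45; supply price = 24.6 + 0.75·23 = 41.85.
ΔQ = 56 − 23 = 33; wedge = 81.45 − 41.85 = 39.6.
Welfare loss = ½ × 33 × 39.6 = 653.40.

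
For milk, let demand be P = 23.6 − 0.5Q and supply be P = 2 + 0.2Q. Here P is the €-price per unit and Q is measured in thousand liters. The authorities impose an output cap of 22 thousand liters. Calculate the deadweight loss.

€27.46 thousand

Competitive equilibrium: 23.6 − 0.5Q = 2 + 0.2Q → Q* = 30.8571, P* = 8.1714.
At Q = 22: demand price = 23.6 − 0.5·22 = 12.6; supply price = 2 + 0.2·22 = 6.4.
ΔQ = 30.8571 − 22 = 8.8571; wedge = 12.6 − 6.4 = 6.2.
Welfare loss = ½ × 8.8571 × 6.2 = €27.46 thousand.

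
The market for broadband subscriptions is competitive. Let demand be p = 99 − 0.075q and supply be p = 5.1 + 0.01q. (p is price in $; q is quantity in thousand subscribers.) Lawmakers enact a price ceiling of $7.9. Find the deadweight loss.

Competitive equilibrium: 99 − 0.075q = 5.1 + 0.01q → q* = 1104.7059, p* = 16.1471.
At the ceiling p = 7.9, quantity supplied = (7.9 − 5.1)/0.01 = 280.
Willingness to pay at q' = 280: 99 − 0.075·280 = 78.
Δq = 1104.7059 − 280 = 824.7059; wedge = 78 − 7.9 = 70.1.
Welfare loss = ½ × 824.7059 × 70.1 = $28905.94 thousand.

$28905.94 thousand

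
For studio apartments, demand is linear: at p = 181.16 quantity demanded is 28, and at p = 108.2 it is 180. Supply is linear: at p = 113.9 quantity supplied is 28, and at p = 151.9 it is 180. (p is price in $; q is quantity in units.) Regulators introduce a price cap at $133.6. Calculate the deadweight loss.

Demand slope = (108.2 − 181.16)/(180 − 28) = −0.48, so p = 194.6 − 0.48q.
Supply slope = (151.9 − 113.9)/(180 − 28) = 0.25, so p = 106.9 + 0.25q.
Competitive equilibrium: 194.6 − 0.48q = 106.9 + 0.25q → q* = 120.137, p* = 136.9342.
At the ceiling p = 133.6, quantity supplied = (133.6 − 106.9)/0.25 = 106.8.
Willingness to pay at q' = 106.8: 194.6 − 0.48·106.8 = 143.336.
Δq = 120.137 − 106.8 = 13.337; wedge = 143.336 − 133.6 = 9.736.
Deadweight loss = ½ × 13.337 × 9.736 = $64.92.

$64.92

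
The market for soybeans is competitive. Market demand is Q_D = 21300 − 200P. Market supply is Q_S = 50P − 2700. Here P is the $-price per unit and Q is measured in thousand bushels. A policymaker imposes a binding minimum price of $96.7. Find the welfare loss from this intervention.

In inverse form: demand P = 106.5 − 0.005Q, supply P = 54 + 0.02Q.
Competitive equilibrium: 106.5 − 0.005Q = 54 + 0.02Q → Q* = 2100, P* = 96.
At the floor P = 96.7, quantity demanded = (106.5 − 96.7)/0.005 = 1960.
Sellers' marginal cost at Q' = 1960: 54 + 0.02·1960 = 93.2.
ΔQ = 2100 − 1960 = 140; wedge = 96.7 − 93.2 = 3.5.
DWL = ½ × 140 × 3.5 = $245 thousand.

$245 thousand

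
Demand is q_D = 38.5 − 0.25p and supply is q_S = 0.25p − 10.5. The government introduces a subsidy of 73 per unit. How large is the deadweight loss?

333.06

In inverse form: demand p = 154 − 4q, supply p = 42 + 4q.
Competitive equilibrium: 154 − 4q = 42 + 4q → q* = 14, p* = 98.
The subsidy lowers effective supply by 73: p = 4q − 31.
New quantity: 154 − 4q = 4q − 31 → q' = 23.125.
Overproduction Δq = 23.125 − 14 = 9.125; wedge = subsidy = 73.
Welfare loss = ½ × 9.125 × 73 = 333.06.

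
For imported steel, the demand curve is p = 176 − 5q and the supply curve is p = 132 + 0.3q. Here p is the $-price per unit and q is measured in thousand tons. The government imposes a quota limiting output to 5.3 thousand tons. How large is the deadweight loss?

$23.88 thousand

Competitive equilibrium: 176 − 5q = 132 + 0.3q → q* = 8.3019, p* = 134.4906.
At q = 5.3: demand price = 176 − 5·5.3 = 149.5; supply price = 132 + 0.3·5.3 = 133.59.
Δq = 8.3019 − 5.3 = 3.0019; wedge = 149.5 − 133.59 = 15.91.
Welfare loss = ½ × 3.0019 × 15.91 = $23.88 thousand.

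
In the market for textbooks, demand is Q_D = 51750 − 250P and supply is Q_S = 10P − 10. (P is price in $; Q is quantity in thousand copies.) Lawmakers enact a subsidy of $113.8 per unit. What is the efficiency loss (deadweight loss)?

In inverse form: demand P = 207 − 0.004Q, supply P = 1 + 0.1Q.
Competitive equilibrium: 207 − 0.004Q = 1 + 0.1Q → Q* = 1980.7692, P* = 199.0769.
The subsidy lowers effective supply by 113.8: P = 0.1Q − 112.8.
New quantity: 207 − 0.004Q = 0.1Q − 112.8 → Q' = 3075.
Overproduction ΔQ = 3075 − 1980.7692 = 1094.2308; wedge = subsidy = 113.8.
The triangle = ½ × 1094.2308 × 113.8 = $62261.73 thousand.

$62261.73 thousand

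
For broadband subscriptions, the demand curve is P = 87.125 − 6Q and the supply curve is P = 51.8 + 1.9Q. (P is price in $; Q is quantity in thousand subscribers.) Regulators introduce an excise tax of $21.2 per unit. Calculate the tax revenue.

Competitive equilibrium: 87.125 − 6Q = 51.8 + 1.9Q → Q* = 4.4715, P* = 60.2959.
With the tax, the buyer price exceeds the seller price by 21.2: (87.125 − 6Q) − (51.8 + 1.9Q) = 21.2 → Q' = 1.788.
Tax revenue = 21.2 × 1.788 = $37.91 thousand.

$37.91 thousand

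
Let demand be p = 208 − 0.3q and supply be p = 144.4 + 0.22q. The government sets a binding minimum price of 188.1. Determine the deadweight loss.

814.61

Competitive equilibrium: 208 − 0.3q = 144.4 + 0.22q → q* = 122.30769, p* = 171.30769.
At the floor p = 188.1, quantity demanded = (208 − 188.1)/0.3 = 66.33333.
Sellers' marginal cost at q' = 66.33333: 144.4 + 0.22·66.33333 = 158.99333.
Δq = 122.30769 − 66.33333 = 55.97436; wedge = 188.1 − 158.99333 = 29.10667.
Deadweight loss = ½ × 55.97436 × 29.10667 = 814.61.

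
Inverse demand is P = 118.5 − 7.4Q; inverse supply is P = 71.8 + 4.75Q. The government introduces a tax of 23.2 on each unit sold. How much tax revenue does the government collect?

Competitive equilibrium: 118.5 − 7.4Q = 71.8 + 4.75Q → Q* = 3.8436, P* = 90.0572.
With the tax, the buyer price exceeds the seller price by 23.2: (118.5 − 7.4Q) − (71.8 + 4.75Q) = 23.2 → Q' = 1.9342.
Tax revenue = 23.2 × 1.9342 = 44.87.

44.87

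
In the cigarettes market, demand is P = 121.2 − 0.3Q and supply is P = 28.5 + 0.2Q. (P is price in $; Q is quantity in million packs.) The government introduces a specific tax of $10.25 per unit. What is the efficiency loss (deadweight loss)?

$105.06 million

Competitive equilibrium: 121.2 − 0.3Q = 28.5 + 0.2Q → Q* = 185.4, P* = 65.58.
With the tax, the buyer price exceeds the seller price by 10.25: (121.2 − 0.3Q) − (28.5 + 0.2Q) = 10.25 → Q' = 164.9.
ΔQ = 185.4 − 164.9 = 20.5; the wedge equals the tax, 10.25.
Welfare loss = ½ × 20.5 × 10.25 = $105.06 million.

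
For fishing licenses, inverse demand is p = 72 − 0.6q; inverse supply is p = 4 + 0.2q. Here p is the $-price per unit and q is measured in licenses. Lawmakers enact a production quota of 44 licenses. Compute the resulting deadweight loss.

Competitive equilibrium: 72 − 0.6q = 4 + 0.2q → q* = 85, p* = 21.
At q = 44: demand price = 72 − 0.6·44 = 45.6; supply price = 4 + 0.2·44 = 12.8.
Δq = 85 − 44 = 41; wedge = 45.6 − 12.8 = 32.8.
Welfare loss = ½ × 41 × 32.8 = $672.40.

$672.40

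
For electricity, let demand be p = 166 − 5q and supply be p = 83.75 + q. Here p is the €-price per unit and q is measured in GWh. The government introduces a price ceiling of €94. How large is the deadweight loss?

Competitive equilibrium: 166 − 5q = 83.75 + q → q* = 13.7083, p* = 97.4583.
At the ceiling p = 94, quantity supplied = (94 − 83.75)/1 = 10.25.
Willingness to pay at q' = 10.25: 166 − 5·10.25 = 114.75.
Δq = 13.7083 − 10.25 = 3.4583; wedge = 114.75 − 94 = 20.75.
DWL = ½ × 3.4583 × 20.75 = €35.88.

€35.88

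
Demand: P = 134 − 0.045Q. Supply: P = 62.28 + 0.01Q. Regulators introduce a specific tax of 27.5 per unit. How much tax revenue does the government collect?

Competitive equilibrium: 134 − 0.045Q = 62.28 + 0.01Q → Q* = 1304, P* = 75.32.
With the tax, the buyer price exceeds the seller price by 27.5: (134 − 0.045Q) − (62.28 + 0.01Q) = 27.5 → Q' = 804.
Tax revenue = 27.5 × 804 = 22110.

22110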